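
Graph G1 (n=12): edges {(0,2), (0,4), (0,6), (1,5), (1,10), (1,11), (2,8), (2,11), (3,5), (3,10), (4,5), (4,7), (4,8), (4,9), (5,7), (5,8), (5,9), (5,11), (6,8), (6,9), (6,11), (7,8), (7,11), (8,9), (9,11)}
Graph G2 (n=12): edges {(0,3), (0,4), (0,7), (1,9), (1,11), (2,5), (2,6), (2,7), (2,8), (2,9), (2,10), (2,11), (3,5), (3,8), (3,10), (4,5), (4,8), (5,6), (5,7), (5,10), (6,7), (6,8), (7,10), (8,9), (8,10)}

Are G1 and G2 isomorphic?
Yes, isomorphic

The graphs are isomorphic.
One valid mapping φ: V(G1) → V(G2): 0→0, 1→9, 2→4, 3→11, 4→7, 5→2, 6→3, 7→6, 8→5, 9→10, 10→1, 11→8

Verify φ preserves adjacency — for each edge of G1, its image is an edge of G2:
  (0,2) → (φ(0),φ(2)) = (0,4) ∈ E(G2) ✓
  (0,4) → (φ(0),φ(4)) = (0,7) ∈ E(G2) ✓
  (0,6) → (φ(0),φ(6)) = (0,3) ∈ E(G2) ✓
  (1,5) → (φ(1),φ(5)) = (2,9) ∈ E(G2) ✓
  (1,10) → (φ(1),φ(10)) = (1,9) ∈ E(G2) ✓
  (1,11) → (φ(1),φ(11)) = (8,9) ∈ E(G2) ✓
  (2,8) → (φ(2),φ(8)) = (4,5) ∈ E(G2) ✓
  (2,11) → (φ(2),φ(11)) = (4,8) ∈ E(G2) ✓
  (3,5) → (φ(3),φ(5)) = (2,11) ∈ E(G2) ✓
  (3,10) → (φ(3),φ(10)) = (1,11) ∈ E(G2) ✓
  (4,5) → (φ(4),φ(5)) = (2,7) ∈ E(G2) ✓
  (4,7) → (φ(4),φ(7)) = (6,7) ∈ E(G2) ✓
  (4,8) → (φ(4),φ(8)) = (5,7) ∈ E(G2) ✓
  (4,9) → (φ(4),φ(9)) = (7,10) ∈ E(G2) ✓
  (5,7) → (φ(5),φ(7)) = (2,6) ∈ E(G2) ✓
  (5,8) → (φ(5),φ(8)) = (2,5) ∈ E(G2) ✓
  (5,9) → (φ(5),φ(9)) = (2,10) ∈ E(G2) ✓
  (5,11) → (φ(5),φ(11)) = (2,8) ∈ E(G2) ✓
  (6,8) → (φ(6),φ(8)) = (3,5) ∈ E(G2) ✓
  (6,9) → (φ(6),φ(9)) = (3,10) ∈ E(G2) ✓
  (6,11) → (φ(6),φ(11)) = (3,8) ∈ E(G2) ✓
  (7,8) → (φ(7),φ(8)) = (5,6) ∈ E(G2) ✓
  (7,11) → (φ(7),φ(11)) = (6,8) ∈ E(G2) ✓
  (8,9) → (φ(8),φ(9)) = (5,10) ∈ E(G2) ✓
  (9,11) → (φ(9),φ(11)) = (8,10) ∈ E(G2) ✓
All 25 edges of G1 map to edges of G2, and |E(G1)| = |E(G2)| = 25, so φ is a bijection on edges as well as vertices. Hence G1 ≅ G2.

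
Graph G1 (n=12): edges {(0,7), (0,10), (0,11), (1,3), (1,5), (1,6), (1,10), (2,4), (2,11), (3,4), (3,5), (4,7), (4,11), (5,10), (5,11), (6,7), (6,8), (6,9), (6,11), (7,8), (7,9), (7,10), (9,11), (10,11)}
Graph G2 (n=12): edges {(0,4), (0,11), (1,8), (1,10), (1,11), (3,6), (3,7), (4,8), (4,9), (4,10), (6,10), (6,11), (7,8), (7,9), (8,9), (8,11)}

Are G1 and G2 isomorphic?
No, not isomorphic

The graphs are NOT isomorphic.

Connected components of G1: 1 component(s) with vertex sets [[0, 1, 2, 3, 4, 5, 6, 7, 8, 9, 10, 11]], sizes [12].
Connected components of G2: 3 component(s) with vertex sets [[2], [5], [0, 1, 3, 4, 6, 7, 8, 9, 10, 11]], sizes [1, 1, 10].
The number of connected components (and the multiset of component sizes) is an isomorphism invariant — an isomorphism maps each component of G1 bijectively onto a component of G2. Since G1 has 1 component(s) and G2 has 3, they cannot be isomorphic.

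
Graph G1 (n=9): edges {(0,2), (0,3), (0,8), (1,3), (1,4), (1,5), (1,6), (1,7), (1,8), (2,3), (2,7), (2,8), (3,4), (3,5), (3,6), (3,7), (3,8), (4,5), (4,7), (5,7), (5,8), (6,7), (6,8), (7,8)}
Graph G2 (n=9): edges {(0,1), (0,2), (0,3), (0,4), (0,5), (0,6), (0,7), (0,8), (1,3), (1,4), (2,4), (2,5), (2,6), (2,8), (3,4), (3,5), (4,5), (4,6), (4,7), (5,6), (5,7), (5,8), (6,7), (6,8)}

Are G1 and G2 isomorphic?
Yes, isomorphic

The graphs are isomorphic.
One valid mapping φ: V(G1) → V(G2): 0→1, 1→6, 2→3, 3→0, 4→8, 5→2, 6→7, 7→5, 8→4

Verify φ preserves adjacency — for each edge of G1, its image is an edge of G2:
  (0,2) → (φ(0),φ(2)) = (1,3) ∈ E(G2) ✓
  (0,3) → (φ(0),φ(3)) = (0,1) ∈ E(G2) ✓
  (0,8) → (φ(0),φ(8)) = (1,4) ∈ E(G2) ✓
  (1,3) → (φ(1),φ(3)) = (0,6) ∈ E(G2) ✓
  (1,4) → (φ(1),φ(4)) = (6,8) ∈ E(G2) ✓
  (1,5) → (φ(1),φ(5)) = (2,6) ∈ E(G2) ✓
  (1,6) → (φ(1),φ(6)) = (6,7) ∈ E(G2) ✓
  (1,7) → (φ(1),φ(7)) = (5,6) ∈ E(G2) ✓
  (1,8) → (φ(1),φ(8)) = (4,6) ∈ E(G2) ✓
  (2,3) → (φ(2),φ(3)) = (0,3) ∈ E(G2) ✓
  (2,7) → (φ(2),φ(7)) = (3,5) ∈ E(G2) ✓
  (2,8) → (φ(2),φ(8)) = (3,4) ∈ E(G2) ✓
  (3,4) → (φ(3),φ(4)) = (0,8) ∈ E(G2) ✓
  (3,5) → (φ(3),φ(5)) = (0,2) ∈ E(G2) ✓
  (3,6) → (φ(3),φ(6)) = (0,7) ∈ E(G2) ✓
  (3,7) → (φ(3),φ(7)) = (0,5) ∈ E(G2) ✓
  (3,8) → (φ(3),φ(8)) = (0,4) ∈ E(G2) ✓
  (4,5) → (φ(4),φ(5)) = (2,8) ∈ E(G2) ✓
  (4,7) → (φ(4),φ(7)) = (5,8) ∈ E(G2) ✓
  (5,7) → (φ(5),φ(7)) = (2,5) ∈ E(G2) ✓
  (5,8) → (φ(5),φ(8)) = (2,4) ∈ E(G2) ✓
  (6,7) → (φ(6),φ(7)) = (5,7) ∈ E(G2) ✓
  (6,8) → (φ(6),φ(8)) = (4,7) ∈ E(G2) ✓
  (7,8) → (φ(7),φ(8)) = (4,5) ∈ E(G2) ✓
All 24 edges of G1 map to edges of G2, and |E(G1)| = |E(G2)| = 24, so φ is a bijection on edges as well as vertices. Hence G1 ≅ G2.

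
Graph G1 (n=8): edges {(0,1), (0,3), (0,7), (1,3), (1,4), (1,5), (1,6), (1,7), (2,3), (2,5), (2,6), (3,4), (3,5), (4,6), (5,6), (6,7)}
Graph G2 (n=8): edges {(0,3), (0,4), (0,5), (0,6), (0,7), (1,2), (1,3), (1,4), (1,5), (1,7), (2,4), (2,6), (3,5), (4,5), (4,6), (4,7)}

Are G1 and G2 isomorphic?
Yes, isomorphic

The graphs are isomorphic.
One valid mapping φ: V(G1) → V(G2): 0→6, 1→4, 2→3, 3→0, 4→7, 5→5, 6→1, 7→2

Verify φ preserves adjacency — for each edge of G1, its image is an edge of G2:
  (0,1) → (φ(0),φ(1)) = (4,6) ∈ E(G2) ✓
  (0,3) → (φ(0),φ(3)) = (0,6) ∈ E(G2) ✓
  (0,7) → (φ(0),φ(7)) = (2,6) ∈ E(G2) ✓
  (1,3) → (φ(1),φ(3)) = (0,4) ∈ E(G2) ✓
  (1,4) → (φ(1),φ(4)) = (4,7) ∈ E(G2) ✓
  (1,5) → (φ(1),φ(5)) = (4,5) ∈ E(G2) ✓
  (1,6) → (φ(1),φ(6)) = (1,4) ∈ E(G2) ✓
  (1,7) → (φ(1),φ(7)) = (2,4) ∈ E(G2) ✓
  (2,3) → (φ(2),φ(3)) = (0,3) ∈ E(G2) ✓
  (2,5) → (φ(2),φ(5)) = (3,5) ∈ E(G2) ✓
  (2,6) → (φ(2),φ(6)) = (1,3) ∈ E(G2) ✓
  (3,4) → (φ(3),φ(4)) = (0,7) ∈ E(G2) ✓
  (3,5) → (φ(3),φ(5)) = (0,5) ∈ E(G2) ✓
  (4,6) → (φ(4),φ(6)) = (1,7) ∈ E(G2) ✓
  (5,6) → (φ(5),φ(6)) = (1,5) ∈ E(G2) ✓
  (6,7) → (φ(6),φ(7)) = (1,2) ∈ E(G2) ✓
All 16 edges of G1 map to edges of G2, and |E(G1)| = |E(G2)| = 16, so φ is a bijection on edges as well as vertices. Hence G1 ≅ G2.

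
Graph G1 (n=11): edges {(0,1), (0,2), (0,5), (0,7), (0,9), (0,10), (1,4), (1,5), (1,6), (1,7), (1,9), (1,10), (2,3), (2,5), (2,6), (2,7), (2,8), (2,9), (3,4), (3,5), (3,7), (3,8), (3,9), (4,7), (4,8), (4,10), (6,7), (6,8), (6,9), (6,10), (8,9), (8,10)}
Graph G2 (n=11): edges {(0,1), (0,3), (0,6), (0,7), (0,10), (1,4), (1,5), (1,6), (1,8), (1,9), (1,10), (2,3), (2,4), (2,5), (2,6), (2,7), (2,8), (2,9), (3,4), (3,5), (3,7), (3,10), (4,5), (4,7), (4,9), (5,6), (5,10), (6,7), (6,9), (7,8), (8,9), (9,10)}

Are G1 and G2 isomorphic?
Yes, isomorphic

The graphs are isomorphic.
One valid mapping φ: V(G1) → V(G2): 0→9, 1→1, 2→2, 3→7, 4→0, 5→8, 6→5, 7→6, 8→3, 9→4, 10→10

Verify φ preserves adjacency — for each edge of G1, its image is an edge of G2:
  (0,1) → (φ(0),φ(1)) = (1,9) ∈ E(G2) ✓
  (0,2) → (φ(0),φ(2)) = (2,9) ∈ E(G2) ✓
  (0,5) → (φ(0),φ(5)) = (8,9) ∈ E(G2) ✓
  (0,7) → (φ(0),φ(7)) = (6,9) ∈ E(G2) ✓
  (0,9) → (φ(0),φ(9)) = (4,9) ∈ E(G2) ✓
  (0,10) → (φ(0),φ(10)) = (9,10) ∈ E(G2) ✓
  (1,4) → (φ(1),φ(4)) = (0,1) ∈ E(G2) ✓
  (1,5) → (φ(1),φ(5)) = (1,8) ∈ E(G2) ✓
  (1,6) → (φ(1),φ(6)) = (1,5) ∈ E(G2) ✓
  (1,7) → (φ(1),φ(7)) = (1,6) ∈ E(G2) ✓
  (1,9) → (φ(1),φ(9)) = (1,4) ∈ E(G2) ✓
  (1,10) → (φ(1),φ(10)) = (1,10) ∈ E(G2) ✓
  (2,3) → (φ(2),φ(3)) = (2,7) ∈ E(G2) ✓
  (2,5) → (φ(2),φ(5)) = (2,8) ∈ E(G2) ✓
  (2,6) → (φ(2),φ(6)) = (2,5) ∈ E(G2) ✓
  (2,7) → (φ(2),φ(7)) = (2,6) ∈ E(G2) ✓
  (2,8) → (φ(2),φ(8)) = (2,3) ∈ E(G2) ✓
  (2,9) → (φ(2),φ(9)) = (2,4) ∈ E(G2) ✓
  (3,4) → (φ(3),φ(4)) = (0,7) ∈ E(G2) ✓
  (3,5) → (φ(3),φ(5)) = (7,8) ∈ E(G2) ✓
  (3,7) → (φ(3),φ(7)) = (6,7) ∈ E(G2) ✓
  (3,8) → (φ(3),φ(8)) = (3,7) ∈ E(G2) ✓
  (3,9) → (φ(3),φ(9)) = (4,7) ∈ E(G2) ✓
  (4,7) → (φ(4),φ(7)) = (0,6) ∈ E(G2) ✓
  (4,8) → (φ(4),φ(8)) = (0,3) ∈ E(G2) ✓
  (4,10) → (φ(4),φ(10)) = (0,10) ∈ E(G2) ✓
  (6,7) → (φ(6),φ(7)) = (5,6) ∈ E(G2) ✓
  (6,8) → (φ(6),φ(8)) = (3,5) ∈ E(G2) ✓
  (6,9) → (φ(6),φ(9)) = (4,5) ∈ E(G2) ✓
  (6,10) → (φ(6),φ(10)) = (5,10) ∈ E(G2) ✓
  (8,9) → (φ(8),φ(9)) = (3,4) ∈ E(G2) ✓
  (8,10) → (φ(8),φ(10)) = (3,10) ∈ E(G2) ✓
All 32 edges of G1 map to edges of G2, and |E(G1)| = |E(G2)| = 32, so φ is a bijection on edges as well as vertices. Hence G1 ≅ G2.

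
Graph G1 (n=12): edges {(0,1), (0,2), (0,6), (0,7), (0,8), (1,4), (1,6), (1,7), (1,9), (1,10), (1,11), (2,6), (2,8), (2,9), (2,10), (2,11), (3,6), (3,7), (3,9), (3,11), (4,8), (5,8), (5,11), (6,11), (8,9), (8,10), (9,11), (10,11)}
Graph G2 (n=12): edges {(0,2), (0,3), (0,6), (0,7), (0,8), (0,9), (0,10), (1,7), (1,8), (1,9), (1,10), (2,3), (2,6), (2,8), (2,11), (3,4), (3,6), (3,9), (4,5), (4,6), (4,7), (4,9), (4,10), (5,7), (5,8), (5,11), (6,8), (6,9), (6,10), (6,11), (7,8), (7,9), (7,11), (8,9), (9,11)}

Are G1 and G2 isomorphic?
No, not isomorphic

The graphs are NOT isomorphic.

Counting triangles (3-cliques): G1 has 14, G2 has 30.
Triangle count is an isomorphism invariant, so differing triangle counts rule out isomorphism.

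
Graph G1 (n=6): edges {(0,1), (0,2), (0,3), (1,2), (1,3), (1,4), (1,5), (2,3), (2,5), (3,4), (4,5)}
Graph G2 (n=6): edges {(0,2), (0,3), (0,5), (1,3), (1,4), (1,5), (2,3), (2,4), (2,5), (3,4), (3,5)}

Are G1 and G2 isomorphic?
Yes, isomorphic

The graphs are isomorphic.
One valid mapping φ: V(G1) → V(G2): 0→0, 1→3, 2→5, 3→2, 4→4, 5→1

Verify φ preserves adjacency — for each edge of G1, its image is an edge of G2:
  (0,1) → (φ(0),φ(1)) = (0,3) ∈ E(G2) ✓
  (0,2) → (φ(0),φ(2)) = (0,5) ∈ E(G2) ✓
  (0,3) → (φ(0),φ(3)) = (0,2) ∈ E(G2) ✓
  (1,2) → (φ(1),φ(2)) = (3,5) ∈ E(G2) ✓
  (1,3) → (φ(1),φ(3)) = (2,3) ∈ E(G2) ✓
  (1,4) → (φ(1),φ(4)) = (3,4) ∈ E(G2) ✓
  (1,5) → (φ(1),φ(5)) = (1,3) ∈ E(G2) ✓
  (2,3) → (φ(2),φ(3)) = (2,5) ∈ E(G2) ✓
  (2,5) → (φ(2),φ(5)) = (1,5) ∈ E(G2) ✓
  (3,4) → (φ(3),φ(4)) = (2,4) ∈ E(G2) ✓
  (4,5) → (φ(4),φ(5)) = (1,4) ∈ E(G2) ✓
All 11 edges of G1 map to edges of G2, and |E(G1)| = |E(G2)| = 11, so φ is a bijection on edges as well as vertices. Hence G1 ≅ G2.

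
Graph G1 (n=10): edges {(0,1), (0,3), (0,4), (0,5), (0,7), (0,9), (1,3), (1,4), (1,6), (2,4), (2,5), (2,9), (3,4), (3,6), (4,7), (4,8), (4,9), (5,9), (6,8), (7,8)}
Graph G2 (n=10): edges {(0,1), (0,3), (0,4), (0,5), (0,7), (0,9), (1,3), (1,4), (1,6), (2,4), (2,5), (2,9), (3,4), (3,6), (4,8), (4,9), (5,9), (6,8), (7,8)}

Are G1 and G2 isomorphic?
No, not isomorphic

The graphs are NOT isomorphic.

Counting edges: G1 has 20 edge(s); G2 has 19 edge(s).
Edge count is an isomorphism invariant (a bijection on vertices induces a bijection on edges), so differing edge counts rule out isomorphism.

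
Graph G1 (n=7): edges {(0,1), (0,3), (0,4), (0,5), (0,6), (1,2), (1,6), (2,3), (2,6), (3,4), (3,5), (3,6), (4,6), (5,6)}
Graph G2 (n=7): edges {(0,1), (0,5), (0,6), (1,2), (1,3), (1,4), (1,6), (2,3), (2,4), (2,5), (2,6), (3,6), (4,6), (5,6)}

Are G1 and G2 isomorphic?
Yes, isomorphic

The graphs are isomorphic.
One valid mapping φ: V(G1) → V(G2): 0→2, 1→5, 2→0, 3→1, 4→4, 5→3, 6→6

Verify φ preserves adjacency — for each edge of G1, its image is an edge of G2:
  (0,1) → (φ(0),φ(1)) = (2,5) ∈ E(G2) ✓
  (0,3) → (φ(0),φ(3)) = (1,2) ∈ E(G2) ✓
  (0,4) → (φ(0),φ(4)) = (2,4) ∈ E(G2) ✓
  (0,5) → (φ(0),φ(5)) = (2,3) ∈ E(G2) ✓
  (0,6) → (φ(0),φ(6)) = (2,6) ∈ E(G2) ✓
  (1,2) → (φ(1),φ(2)) = (0,5) ∈ E(G2) ✓
  (1,6) → (φ(1),φ(6)) = (5,6) ∈ E(G2) ✓
  (2,3) → (φ(2),φ(3)) = (0,1) ∈ E(G2) ✓
  (2,6) → (φ(2),φ(6)) = (0,6) ∈ E(G2) ✓
  (3,4) → (φ(3),φ(4)) = (1,4) ∈ E(G2) ✓
  (3,5) → (φ(3),φ(5)) = (1,3) ∈ E(G2) ✓
  (3,6) → (φ(3),φ(6)) = (1,6) ∈ E(G2) ✓
  (4,6) → (φ(4),φ(6)) = (4,6) ∈ E(G2) ✓
  (5,6) → (φ(5),φ(6)) = (3,6) ∈ E(G2) ✓
All 14 edges of G1 map to edges of G2, and |E(G1)| = |E(G2)| = 14, so φ is a bijection on edges as well as vertices. Hence G1 ≅ G2.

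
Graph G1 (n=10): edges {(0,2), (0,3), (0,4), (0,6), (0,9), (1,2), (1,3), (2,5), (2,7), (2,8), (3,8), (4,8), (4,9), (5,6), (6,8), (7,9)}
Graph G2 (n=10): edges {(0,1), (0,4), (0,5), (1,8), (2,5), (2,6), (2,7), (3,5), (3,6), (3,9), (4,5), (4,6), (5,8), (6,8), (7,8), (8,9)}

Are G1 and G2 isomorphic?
Yes, isomorphic

The graphs are isomorphic.
One valid mapping φ: V(G1) → V(G2): 0→5, 1→7, 2→8, 3→2, 4→4, 5→9, 6→3, 7→1, 8→6, 9→0

Verify φ preserves adjacency — for each edge of G1, its image is an edge of G2:
  (0,2) → (φ(0),φ(2)) = (5,8) ∈ E(G2) ✓
  (0,3) → (φ(0),φ(3)) = (2,5) ∈ E(G2) ✓
  (0,4) → (φ(0),φ(4)) = (4,5) ∈ E(G2) ✓
  (0,6) → (φ(0),φ(6)) = (3,5) ∈ E(G2) ✓
  (0,9) → (φ(0),φ(9)) = (0,5) ∈ E(G2) ✓
  (1,2) → (φ(1),φ(2)) = (7,8) ∈ E(G2) ✓
  (1,3) → (φ(1),φ(3)) = (2,7) ∈ E(G2) ✓
  (2,5) → (φ(2),φ(5)) = (8,9) ∈ E(G2) ✓
  (2,7) → (φ(2),φ(7)) = (1,8) ∈ E(G2) ✓
  (2,8) → (φ(2),φ(8)) = (6,8) ∈ E(G2) ✓
  (3,8) → (φ(3),φ(8)) = (2,6) ∈ E(G2) ✓
  (4,8) → (φ(4),φ(8)) = (4,6) ∈ E(G2) ✓
  (4,9) → (φ(4),φ(9)) = (0,4) ∈ E(G2) ✓
  (5,6) → (φ(5),φ(6)) = (3,9) ∈ E(G2) ✓
  (6,8) → (φ(6),φ(8)) = (3,6) ∈ E(G2) ✓
  (7,9) → (φ(7),φ(9)) = (0,1) ∈ E(G2) ✓
All 16 edges of G1 map to edges of G2, and |E(G1)| = |E(G2)| = 16, so φ is a bijection on edges as well as vertices. Hence G1 ≅ G2.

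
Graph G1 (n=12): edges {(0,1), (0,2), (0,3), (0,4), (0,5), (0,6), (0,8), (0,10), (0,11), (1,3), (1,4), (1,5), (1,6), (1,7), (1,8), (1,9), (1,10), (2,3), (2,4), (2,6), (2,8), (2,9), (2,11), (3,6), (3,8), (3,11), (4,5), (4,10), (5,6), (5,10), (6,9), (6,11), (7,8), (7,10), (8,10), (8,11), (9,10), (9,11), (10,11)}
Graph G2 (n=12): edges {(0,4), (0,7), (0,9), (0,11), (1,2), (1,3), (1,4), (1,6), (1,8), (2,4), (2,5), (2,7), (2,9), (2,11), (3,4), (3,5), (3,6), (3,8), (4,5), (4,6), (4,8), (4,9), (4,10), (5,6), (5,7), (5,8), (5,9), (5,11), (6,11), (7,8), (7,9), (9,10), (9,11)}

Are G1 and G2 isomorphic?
No, not isomorphic

The graphs are NOT isomorphic.

Degrees in G1: deg(0)=9, deg(1)=9, deg(2)=7, deg(3)=6, deg(4)=5, deg(5)=5, deg(6)=7, deg(7)=3, deg(8)=7, deg(9)=5, deg(10)=8, deg(11)=7.
Sorted degree sequence of G1: [9, 9, 8, 7, 7, 7, 7, 6, 5, 5, 5, 3].
Degrees in G2: deg(0)=4, deg(1)=5, deg(2)=6, deg(3)=5, deg(4)=9, deg(5)=8, deg(6)=5, deg(7)=5, deg(8)=5, deg(9)=7, deg(10)=2, deg(11)=5.
Sorted degree sequence of G2: [9, 8, 7, 6, 5, 5, 5, 5, 5, 5, 4, 2].
The (sorted) degree sequence is an isomorphism invariant, so since G1 and G2 have different degree sequences they cannot be isomorphic.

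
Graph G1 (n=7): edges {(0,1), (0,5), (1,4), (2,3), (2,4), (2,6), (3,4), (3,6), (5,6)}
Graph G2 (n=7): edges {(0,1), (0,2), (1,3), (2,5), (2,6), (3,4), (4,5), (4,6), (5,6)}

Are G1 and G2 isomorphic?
Yes, isomorphic

The graphs are isomorphic.
One valid mapping φ: V(G1) → V(G2): 0→1, 1→0, 2→5, 3→6, 4→2, 5→3, 6→4

Verify φ preserves adjacency — for each edge of G1, its image is an edge of G2:
  (0,1) → (φ(0),φ(1)) = (0,1) ∈ E(G2) ✓
  (0,5) → (φ(0),φ(5)) = (1,3) ∈ E(G2) ✓
  (1,4) → (φ(1),φ(4)) = (0,2) ∈ E(G2) ✓
  (2,3) → (φ(2),φ(3)) = (5,6) ∈ E(G2) ✓
  (2,4) → (φ(2),φ(4)) = (2,5) ∈ E(G2) ✓
  (2,6) → (φ(2),φ(6)) = (4,5) ∈ E(G2) ✓
  (3,4) → (φ(3),φ(4)) = (2,6) ∈ E(G2) ✓
  (3,6) → (φ(3),φ(6)) = (4,6) ∈ E(G2) ✓
  (5,6) → (φ(5),φ(6)) = (3,4) ∈ E(G2) ✓
All 9 edges of G1 map to edges of G2, and |E(G1)| = |E(G2)| = 9, so φ is a bijection on edges as well as vertices. Hence G1 ≅ G2.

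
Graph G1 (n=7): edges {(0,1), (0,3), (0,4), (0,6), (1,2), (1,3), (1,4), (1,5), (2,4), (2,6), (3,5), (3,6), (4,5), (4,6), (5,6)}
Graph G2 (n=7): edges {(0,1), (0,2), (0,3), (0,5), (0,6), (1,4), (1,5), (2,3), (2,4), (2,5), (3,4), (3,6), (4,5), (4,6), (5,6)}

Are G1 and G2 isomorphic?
Yes, isomorphic

The graphs are isomorphic.
One valid mapping φ: V(G1) → V(G2): 0→2, 1→0, 2→1, 3→3, 4→5, 5→6, 6→4

Verify φ preserves adjacency — for each edge of G1, its image is an edge of G2:
  (0,1) → (φ(0),φ(1)) = (0,2) ∈ E(G2) ✓
  (0,3) → (φ(0),φ(3)) = (2,3) ∈ E(G2) ✓
  (0,4) → (φ(0),φ(4)) = (2,5) ∈ E(G2) ✓
  (0,6) → (φ(0),φ(6)) = (2,4) ∈ E(G2) ✓
  (1,2) → (φ(1),φ(2)) = (0,1) ∈ E(G2) ✓
  (1,3) → (φ(1),φ(3)) = (0,3) ∈ E(G2) ✓
  (1,4) → (φ(1),φ(4)) = (0,5) ∈ E(G2) ✓
  (1,5) → (φ(1),φ(5)) = (0,6) ∈ E(G2) ✓
  (2,4) → (φ(2),φ(4)) = (1,5) ∈ E(G2) ✓
  (2,6) → (φ(2),φ(6)) = (1,4) ∈ E(G2) ✓
  (3,5) → (φ(3),φ(5)) = (3,6) ∈ E(G2) ✓
  (3,6) → (φ(3),φ(6)) = (3,4) ∈ E(G2) ✓
  (4,5) → (φ(4),φ(5)) = (5,6) ∈ E(G2) ✓
  (4,6) → (φ(4),φ(6)) = (4,5) ∈ E(G2) ✓
  (5,6) → (φ(5),φ(6)) = (4,6) ∈ E(G2) ✓
All 15 edges of G1 map to edges of G2, and |E(G1)| = |E(G2)| = 15, so φ is a bijection on edges as well as vertices. Hence G1 ≅ G2.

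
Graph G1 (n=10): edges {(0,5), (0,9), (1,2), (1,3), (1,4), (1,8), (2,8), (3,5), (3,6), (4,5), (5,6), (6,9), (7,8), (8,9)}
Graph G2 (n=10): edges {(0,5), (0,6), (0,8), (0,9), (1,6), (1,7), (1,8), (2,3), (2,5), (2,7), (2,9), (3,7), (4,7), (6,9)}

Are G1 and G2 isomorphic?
Yes, isomorphic

The graphs are isomorphic.
One valid mapping φ: V(G1) → V(G2): 0→8, 1→2, 2→3, 3→9, 4→5, 5→0, 6→6, 7→4, 8→7, 9→1

Verify φ preserves adjacency — for each edge of G1, its image is an edge of G2:
  (0,5) → (φ(0),φ(5)) = (0,8) ∈ E(G2) ✓
  (0,9) → (φ(0),φ(9)) = (1,8) ∈ E(G2) ✓
  (1,2) → (φ(1),φ(2)) = (2,3) ∈ E(G2) ✓
  (1,3) → (φ(1),φ(3)) = (2,9) ∈ E(G2) ✓
  (1,4) → (φ(1),φ(4)) = (2,5) ∈ E(G2) ✓
  (1,8) → (φ(1),φ(8)) = (2,7) ∈ E(G2) ✓
  (2,8) → (φ(2),φ(8)) = (3,7) ∈ E(G2) ✓
  (3,5) → (φ(3),φ(5)) = (0,9) ∈ E(G2) ✓
  (3,6) → (φ(3),φ(6)) = (6,9) ∈ E(G2) ✓
  (4,5) → (φ(4),φ(5)) = (0,5) ∈ E(G2) ✓
  (5,6) → (φ(5),φ(6)) = (0,6) ∈ E(G2) ✓
  (6,9) → (φ(6),φ(9)) = (1,6) ∈ E(G2) ✓
  (7,8) → (φ(7),φ(8)) = (4,7) ∈ E(G2) ✓
  (8,9) → (φ(8),φ(9)) = (1,7) ∈ E(G2) ✓
All 14 edges of G1 map to edges of G2, and |E(G1)| = |E(G2)| = 14, so φ is a bijection on edges as well as vertices. Hence G1 ≅ G2.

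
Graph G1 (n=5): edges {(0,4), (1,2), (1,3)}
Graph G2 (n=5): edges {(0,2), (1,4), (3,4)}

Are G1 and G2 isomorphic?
Yes, isomorphic

The graphs are isomorphic.
One valid mapping φ: V(G1) → V(G2): 0→2, 1→4, 2→3, 3→1, 4→0

Verify φ preserves adjacency — for each edge of G1, its image is an edge of G2:
  (0,4) → (φ(0),φ(4)) = (0,2) ∈ E(G2) ✓
  (1,2) → (φ(1),φ(2)) = (3,4) ∈ E(G2) ✓
  (1,3) → (φ(1),φ(3)) = (1,4) ∈ E(G2) ✓
All 3 edges of G1 map to edges of G2, and |E(G1)| = |E(G2)| = 3, so φ is a bijection on edges as well as vertices. Hence G1 ≅ G2.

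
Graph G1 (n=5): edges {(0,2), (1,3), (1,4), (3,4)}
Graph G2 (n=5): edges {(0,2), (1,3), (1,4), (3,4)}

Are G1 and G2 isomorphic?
Yes, isomorphic

The graphs are isomorphic.
One valid mapping φ: V(G1) → V(G2): 0→2, 1→4, 2→0, 3→3, 4→1

Verify φ preserves adjacency — for each edge of G1, its image is an edge of G2:
  (0,2) → (φ(0),φ(2)) = (0,2) ∈ E(G2) ✓
  (1,3) → (φ(1),φ(3)) = (3,4) ∈ E(G2) ✓
  (1,4) → (φ(1),φ(4)) = (1,4) ∈ E(G2) ✓
  (3,4) → (φ(3),φ(4)) = (1,3) ∈ E(G2) ✓
All 4 edges of G1 map to edges of G2, and |E(G1)| = |E(G2)| = 4, so φ is a bijection on edges as well as vertices. Hence G1 ≅ G2.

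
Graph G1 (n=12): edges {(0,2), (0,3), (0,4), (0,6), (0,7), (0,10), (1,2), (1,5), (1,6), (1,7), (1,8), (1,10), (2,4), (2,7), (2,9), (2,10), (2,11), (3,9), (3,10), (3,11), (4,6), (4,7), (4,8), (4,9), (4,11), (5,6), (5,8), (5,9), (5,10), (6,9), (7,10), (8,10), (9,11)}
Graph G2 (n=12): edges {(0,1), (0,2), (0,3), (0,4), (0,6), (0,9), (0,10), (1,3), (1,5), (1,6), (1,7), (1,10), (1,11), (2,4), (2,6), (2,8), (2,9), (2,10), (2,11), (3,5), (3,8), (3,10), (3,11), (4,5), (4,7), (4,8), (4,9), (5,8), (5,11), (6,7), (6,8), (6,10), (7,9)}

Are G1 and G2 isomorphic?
Yes, isomorphic

The graphs are isomorphic.
One valid mapping φ: V(G1) → V(G2): 0→6, 1→3, 2→0, 3→7, 4→2, 5→5, 6→8, 7→10, 8→11, 9→4, 10→1, 11→9

Verify φ preserves adjacency — for each edge of G1, its image is an edge of G2:
  (0,2) → (φ(0),φ(2)) = (0,6) ∈ E(G2) ✓
  (0,3) → (φ(0),φ(3)) = (6,7) ∈ E(G2) ✓
  (0,4) → (φ(0),φ(4)) = (2,6) ∈ E(G2) ✓
  (0,6) → (φ(0),φ(6)) = (6,8) ∈ E(G2) ✓
  (0,7) → (φ(0),φ(7)) = (6,10) ∈ E(G2) ✓
  (0,10) → (φ(0),φ(10)) = (1,6) ∈ E(G2) ✓
  (1,2) → (φ(1),φ(2)) = (0,3) ∈ E(G2) ✓
  (1,5) → (φ(1),φ(5)) = (3,5) ∈ E(G2) ✓
  (1,6) → (φ(1),φ(6)) = (3,8) ∈ E(G2) ✓
  (1,7) → (φ(1),φ(7)) = (3,10) ∈ E(G2) ✓
  (1,8) → (φ(1),φ(8)) = (3,11) ∈ E(G2) ✓
  (1,10) → (φ(1),φ(10)) = (1,3) ∈ E(G2) ✓
  (2,4) → (φ(2),φ(4)) = (0,2) ∈ E(G2) ✓
  (2,7) → (φ(2),φ(7)) = (0,10) ∈ E(G2) ✓
  (2,9) → (φ(2),φ(9)) = (0,4) ∈ E(G2) ✓
  (2,10) → (φ(2),φ(10)) = (0,1) ∈ E(G2) ✓
  (2,11) → (φ(2),φ(11)) = (0,9) ∈ E(G2) ✓
  (3,9) → (φ(3),φ(9)) = (4,7) ∈ E(G2) ✓
  (3,10) → (φ(3),φ(10)) = (1,7) ∈ E(G2) ✓
  (3,11) → (φ(3),φ(11)) = (7,9) ∈ E(G2) ✓
  (4,6) → (φ(4),φ(6)) = (2,8) ∈ E(G2) ✓
  (4,7) → (φ(4),φ(7)) = (2,10) ∈ E(G2) ✓
  (4,8) → (φ(4),φ(8)) = (2,11) ∈ E(G2) ✓
  (4,9) → (φ(4),φ(9)) = (2,4) ∈ E(G2) ✓
  (4,11) → (φ(4),φ(11)) = (2,9) ∈ E(G2) ✓
  (5,6) → (φ(5),φ(6)) = (5,8) ∈ E(G2) ✓
  (5,8) → (φ(5),φ(8)) = (5,11) ∈ E(G2) ✓
  (5,9) → (φ(5),φ(9)) = (4,5) ∈ E(G2) ✓
  (5,10) → (φ(5),φ(10)) = (1,5) ∈ E(G2) ✓
  (6,9) → (φ(6),φ(9)) = (4,8) ∈ E(G2) ✓
  (7,10) → (φ(7),φ(10)) = (1,10) ∈ E(G2) ✓
  (8,10) → (φ(8),φ(10)) = (1,11) ∈ E(G2) ✓
  (9,11) → (φ(9),φ(11)) = (4,9) ∈ E(G2) ✓
All 33 edges of G1 map to edges of G2, and |E(G1)| = |E(G2)| = 33, so φ is a bijection on edges as well as vertices. Hence G1 ≅ G2.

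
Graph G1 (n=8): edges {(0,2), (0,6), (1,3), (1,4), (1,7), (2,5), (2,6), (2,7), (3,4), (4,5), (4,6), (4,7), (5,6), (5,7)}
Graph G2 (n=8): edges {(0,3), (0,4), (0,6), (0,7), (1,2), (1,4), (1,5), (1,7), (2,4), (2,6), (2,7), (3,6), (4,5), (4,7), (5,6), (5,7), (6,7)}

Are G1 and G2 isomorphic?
No, not isomorphic

The graphs are NOT isomorphic.

Degrees in G1: deg(0)=2, deg(1)=3, deg(2)=4, deg(3)=2, deg(4)=5, deg(5)=4, deg(6)=4, deg(7)=4.
Sorted degree sequence of G1: [5, 4, 4, 4, 4, 3, 2, 2].
Degrees in G2: deg(0)=4, deg(1)=4, deg(2)=4, deg(3)=2, deg(4)=5, deg(5)=4, deg(6)=5, deg(7)=6.
Sorted degree sequence of G2: [6, 5, 5, 4, 4, 4, 4, 2].
The (sorted) degree sequence is an isomorphism invariant, so since G1 and G2 have different degree sequences they cannot be isomorphic.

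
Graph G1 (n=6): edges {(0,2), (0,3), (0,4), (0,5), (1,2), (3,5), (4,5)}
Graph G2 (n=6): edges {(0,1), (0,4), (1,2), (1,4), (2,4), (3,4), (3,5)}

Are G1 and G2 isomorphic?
Yes, isomorphic

The graphs are isomorphic.
One valid mapping φ: V(G1) → V(G2): 0→4, 1→5, 2→3, 3→0, 4→2, 5→1

Verify φ preserves adjacency — for each edge of G1, its image is an edge of G2:
  (0,2) → (φ(0),φ(2)) = (3,4) ∈ E(G2) ✓
  (0,3) → (φ(0),φ(3)) = (0,4) ∈ E(G2) ✓
  (0,4) → (φ(0),φ(4)) = (2,4) ∈ E(G2) ✓
  (0,5) → (φ(0),φ(5)) = (1,4) ∈ E(G2) ✓
  (1,2) → (φ(1),φ(2)) = (3,5) ∈ E(G2) ✓
  (3,5) → (φ(3),φ(5)) = (0,1) ∈ E(G2) ✓
  (4,5) → (φ(4),φ(5)) = (1,2) ∈ E(G2) ✓
All 7 edges of G1 map to edges of G2, and |E(G1)| = |E(G2)| = 7, so φ is a bijection on edges as well as vertices. Hence G1 ≅ G2.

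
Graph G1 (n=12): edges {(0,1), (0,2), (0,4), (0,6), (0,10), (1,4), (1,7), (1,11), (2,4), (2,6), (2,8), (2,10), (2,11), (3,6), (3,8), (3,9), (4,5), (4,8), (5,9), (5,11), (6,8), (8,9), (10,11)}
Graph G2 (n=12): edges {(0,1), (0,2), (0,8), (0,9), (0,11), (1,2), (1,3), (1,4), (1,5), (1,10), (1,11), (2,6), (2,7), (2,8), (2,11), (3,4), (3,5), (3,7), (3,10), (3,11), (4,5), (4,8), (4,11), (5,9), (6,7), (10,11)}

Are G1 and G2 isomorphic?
No, not isomorphic

The graphs are NOT isomorphic.

Degrees in G1: deg(0)=5, deg(1)=4, deg(2)=6, deg(3)=3, deg(4)=5, deg(5)=3, deg(6)=4, deg(7)=1, deg(8)=5, deg(9)=3, deg(10)=3, deg(11)=4.
Sorted degree sequence of G1: [6, 5, 5, 5, 4, 4, 4, 3, 3, 3, 3, 1].
Degrees in G2: deg(0)=5, deg(1)=7, deg(2)=6, deg(3)=6, deg(4)=5, deg(5)=4, deg(6)=2, deg(7)=3, deg(8)=3, deg(9)=2, deg(10)=3, deg(11)=6.
Sorted degree sequence of G2: [7, 6, 6, 6, 5, 5, 4, 3, 3, 3, 2, 2].
The (sorted) degree sequence is an isomorphism invariant, so since G1 and G2 have different degree sequences they cannot be isomorphic.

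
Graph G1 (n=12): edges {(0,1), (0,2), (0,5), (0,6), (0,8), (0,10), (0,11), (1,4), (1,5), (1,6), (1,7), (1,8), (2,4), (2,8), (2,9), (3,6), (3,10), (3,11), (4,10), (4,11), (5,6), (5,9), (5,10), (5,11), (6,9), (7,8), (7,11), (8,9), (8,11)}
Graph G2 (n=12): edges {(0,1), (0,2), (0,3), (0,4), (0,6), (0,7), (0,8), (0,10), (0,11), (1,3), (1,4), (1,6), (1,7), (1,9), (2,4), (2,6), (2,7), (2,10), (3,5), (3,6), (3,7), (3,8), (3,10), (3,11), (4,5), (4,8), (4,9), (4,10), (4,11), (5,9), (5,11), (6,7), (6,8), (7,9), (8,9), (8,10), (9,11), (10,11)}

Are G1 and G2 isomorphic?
No, not isomorphic

The graphs are NOT isomorphic.

Degrees in G1: deg(0)=7, deg(1)=6, deg(2)=4, deg(3)=3, deg(4)=4, deg(5)=6, deg(6)=5, deg(7)=3, deg(8)=6, deg(9)=4, deg(10)=4, deg(11)=6.
Sorted degree sequence of G1: [7, 6, 6, 6, 6, 5, 4, 4, 4, 4, 3, 3].
Degrees in G2: deg(0)=9, deg(1)=6, deg(2)=5, deg(3)=8, deg(4)=8, deg(5)=4, deg(6)=6, deg(7)=6, deg(8)=6, deg(9)=6, deg(10)=6, deg(11)=6.
Sorted degree sequence of G2: [9, 8, 8, 6, 6, 6, 6, 6, 6, 6, 5, 4].
The (sorted) degree sequence is an isomorphism invariant, so since G1 and G2 have different degree sequences they cannot be isomorphic.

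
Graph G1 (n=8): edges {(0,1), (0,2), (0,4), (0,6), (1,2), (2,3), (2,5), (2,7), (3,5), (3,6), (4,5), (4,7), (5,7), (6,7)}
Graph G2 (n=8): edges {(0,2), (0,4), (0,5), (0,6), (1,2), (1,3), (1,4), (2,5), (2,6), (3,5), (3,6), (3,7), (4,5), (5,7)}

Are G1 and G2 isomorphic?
Yes, isomorphic

The graphs are isomorphic.
One valid mapping φ: V(G1) → V(G2): 0→3, 1→7, 2→5, 3→4, 4→6, 5→0, 6→1, 7→2

Verify φ preserves adjacency — for each edge of G1, its image is an edge of G2:
  (0,1) → (φ(0),φ(1)) = (3,7) ∈ E(G2) ✓
  (0,2) → (φ(0),φ(2)) = (3,5) ∈ E(G2) ✓
  (0,4) → (φ(0),φ(4)) = (3,6) ∈ E(G2) ✓
  (0,6) → (φ(0),φ(6)) = (1,3) ∈ E(G2) ✓
  (1,2) → (φ(1),φ(2)) = (5,7) ∈ E(G2) ✓
  (2,3) → (φ(2),φ(3)) = (4,5) ∈ E(G2) ✓
  (2,5) → (φ(2),φ(5)) = (0,5) ∈ E(G2) ✓
  (2,7) → (φ(2),φ(7)) = (2,5) ∈ E(G2) ✓
  (3,5) → (φ(3),φ(5)) = (0,4) ∈ E(G2) ✓
  (3,6) → (φ(3),φ(6)) = (1,4) ∈ E(G2) ✓
  (4,5) → (φ(4),φ(5)) = (0,6) ∈ E(G2) ✓
  (4,7) → (φ(4),φ(7)) = (2,6) ∈ E(G2) ✓
  (5,7) → (φ(5),φ(7)) = (0,2) ∈ E(G2) ✓
  (6,7) → (φ(6),φ(7)) = (1,2) ∈ E(G2) ✓
All 14 edges of G1 map to edges of G2, and |E(G1)| = |E(G2)| = 14, so φ is a bijection on edges as well as vertices. Hence G1 ≅ G2.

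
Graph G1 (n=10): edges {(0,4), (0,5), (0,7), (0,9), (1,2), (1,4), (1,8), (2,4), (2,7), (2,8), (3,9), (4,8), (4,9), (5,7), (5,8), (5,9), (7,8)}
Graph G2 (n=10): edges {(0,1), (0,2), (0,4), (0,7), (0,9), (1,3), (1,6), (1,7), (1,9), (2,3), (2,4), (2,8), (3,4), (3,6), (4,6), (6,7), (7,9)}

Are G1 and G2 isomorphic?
Yes, isomorphic

The graphs are isomorphic.
One valid mapping φ: V(G1) → V(G2): 0→4, 1→9, 2→7, 3→8, 4→0, 5→3, 6→5, 7→6, 8→1, 9→2

Verify φ preserves adjacency — for each edge of G1, its image is an edge of G2:
  (0,4) → (φ(0),φ(4)) = (0,4) ∈ E(G2) ✓
  (0,5) → (φ(0),φ(5)) = (3,4) ∈ E(G2) ✓
  (0,7) → (φ(0),φ(7)) = (4,6) ∈ E(G2) ✓
  (0,9) → (φ(0),φ(9)) = (2,4) ∈ E(G2) ✓
  (1,2) → (φ(1),φ(2)) = (7,9) ∈ E(G2) ✓
  (1,4) → (φ(1),φ(4)) = (0,9) ∈ E(G2) ✓
  (1,8) → (φ(1),φ(8)) = (1,9) ∈ E(G2) ✓
  (2,4) → (φ(2),φ(4)) = (0,7) ∈ E(G2) ✓
  (2,7) → (φ(2),φ(7)) = (6,7) ∈ E(G2) ✓
  (2,8) → (φ(2),φ(8)) = (1,7) ∈ E(G2) ✓
  (3,9) → (φ(3),φ(9)) = (2,8) ∈ E(G2) ✓
  (4,8) → (φ(4),φ(8)) = (0,1) ∈ E(G2) ✓
  (4,9) → (φ(4),φ(9)) = (0,2) ∈ E(G2) ✓
  (5,7) → (φ(5),φ(7)) = (3,6) ∈ E(G2) ✓
  (5,8) → (φ(5),φ(8)) = (1,3) ∈ E(G2) ✓
  (5,9) → (φ(5),φ(9)) = (2,3) ∈ E(G2) ✓
  (7,8) → (φ(7),φ(8)) = (1,6) ∈ E(G2) ✓
All 17 edges of G1 map to edges of G2, and |E(G1)| = |E(G2)| = 17, so φ is a bijection on edges as well as vertices. Hence G1 ≅ G2.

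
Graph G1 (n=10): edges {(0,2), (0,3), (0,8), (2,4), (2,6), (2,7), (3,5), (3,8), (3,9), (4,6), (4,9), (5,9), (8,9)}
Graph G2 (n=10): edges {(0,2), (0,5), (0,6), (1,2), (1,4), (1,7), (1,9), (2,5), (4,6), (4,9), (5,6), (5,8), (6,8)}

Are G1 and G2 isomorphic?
Yes, isomorphic

The graphs are isomorphic.
One valid mapping φ: V(G1) → V(G2): 0→2, 1→3, 2→1, 3→5, 4→4, 5→8, 6→9, 7→7, 8→0, 9→6

Verify φ preserves adjacency — for each edge of G1, its image is an edge of G2:
  (0,2) → (φ(0),φ(2)) = (1,2) ∈ E(G2) ✓
  (0,3) → (φ(0),φ(3)) = (2,5) ∈ E(G2) ✓
  (0,8) → (φ(0),φ(8)) = (0,2) ∈ E(G2) ✓
  (2,4) → (φ(2),φ(4)) = (1,4) ∈ E(G2) ✓
  (2,6) → (φ(2),φ(6)) = (1,9) ∈ E(G2) ✓
  (2,7) → (φ(2),φ(7)) = (1,7) ∈ E(G2) ✓
  (3,5) → (φ(3),φ(5)) = (5,8) ∈ E(G2) ✓
  (3,8) → (φ(3),φ(8)) = (0,5) ∈ E(G2) ✓
  (3,9) → (φ(3),φ(9)) = (5,6) ∈ E(G2) ✓
  (4,6) → (φ(4),φ(6)) = (4,9) ∈ E(G2) ✓
  (4,9) → (φ(4),φ(9)) = (4,6) ∈ E(G2) ✓
  (5,9) → (φ(5),φ(9)) = (6,8) ∈ E(G2) ✓
  (8,9) → (φ(8),φ(9)) = (0,6) ∈ E(G2) ✓
All 13 edges of G1 map to edges of G2, and |E(G1)| = |E(G2)| = 13, so φ is a bijection on edges as well as vertices. Hence G1 ≅ G2.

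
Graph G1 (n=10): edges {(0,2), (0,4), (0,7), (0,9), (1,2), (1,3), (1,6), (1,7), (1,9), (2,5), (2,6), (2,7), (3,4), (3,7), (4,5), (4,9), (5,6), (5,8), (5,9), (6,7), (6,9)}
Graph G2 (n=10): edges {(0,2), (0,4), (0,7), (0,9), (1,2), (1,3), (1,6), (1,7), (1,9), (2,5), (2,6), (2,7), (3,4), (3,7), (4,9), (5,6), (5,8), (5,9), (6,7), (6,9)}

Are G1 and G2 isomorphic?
No, not isomorphic

The graphs are NOT isomorphic.

Counting edges: G1 has 21 edge(s); G2 has 20 edge(s).
Edge count is an isomorphism invariant (a bijection on vertices induces a bijection on edges), so differing edge counts rule out isomorphism.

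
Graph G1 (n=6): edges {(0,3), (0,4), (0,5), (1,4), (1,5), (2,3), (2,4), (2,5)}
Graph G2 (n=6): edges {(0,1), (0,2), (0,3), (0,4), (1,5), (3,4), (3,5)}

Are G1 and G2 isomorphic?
No, not isomorphic

The graphs are NOT isomorphic.

Counting triangles (3-cliques): G1 has 0, G2 has 1.
Triangle count is an isomorphism invariant, so differing triangle counts rule out isomorphism.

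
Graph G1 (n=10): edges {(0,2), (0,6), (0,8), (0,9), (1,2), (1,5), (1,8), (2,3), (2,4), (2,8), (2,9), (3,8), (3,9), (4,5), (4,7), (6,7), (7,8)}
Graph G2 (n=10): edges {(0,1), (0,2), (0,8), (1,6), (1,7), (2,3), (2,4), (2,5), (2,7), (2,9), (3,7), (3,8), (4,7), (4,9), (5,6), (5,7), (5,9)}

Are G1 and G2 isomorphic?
Yes, isomorphic

The graphs are isomorphic.
One valid mapping φ: V(G1) → V(G2): 0→5, 1→3, 2→2, 3→4, 4→0, 5→8, 6→6, 7→1, 8→7, 9→9

Verify φ preserves adjacency — for each edge of G1, its image is an edge of G2:
  (0,2) → (φ(0),φ(2)) = (2,5) ∈ E(G2) ✓
  (0,6) → (φ(0),φ(6)) = (5,6) ∈ E(G2) ✓
  (0,8) → (φ(0),φ(8)) = (5,7) ∈ E(G2) ✓
  (0,9) → (φ(0),φ(9)) = (5,9) ∈ E(G2) ✓
  (1,2) → (φ(1),φ(2)) = (2,3) ∈ E(G2) ✓
  (1,5) → (φ(1),φ(5)) = (3,8) ∈ E(G2) ✓
  (1,8) → (φ(1),φ(8)) = (3,7) ∈ E(G2) ✓
  (2,3) → (φ(2),φ(3)) = (2,4) ∈ E(G2) ✓
  (2,4) → (φ(2),φ(4)) = (0,2) ∈ E(G2) ✓
  (2,8) → (φ(2),φ(8)) = (2,7) ∈ E(G2) ✓
  (2,9) → (φ(2),φ(9)) = (2,9) ∈ E(G2) ✓
  (3,8) → (φ(3),φ(8)) = (4,7) ∈ E(G2) ✓
  (3,9) → (φ(3),φ(9)) = (4,9) ∈ E(G2) ✓
  (4,5) → (φ(4),φ(5)) = (0,8) ∈ E(G2) ✓
  (4,7) → (φ(4),φ(7)) = (0,1) ∈ E(G2) ✓
  (6,7) → (φ(6),φ(7)) = (1,6) ∈ E(G2) ✓
  (7,8) → (φ(7),φ(8)) = (1,7) ∈ E(G2) ✓
All 17 edges of G1 map to edges of G2, and |E(G1)| = |E(G2)| = 17, so φ is a bijection on edges as well as vertices. Hence G1 ≅ G2.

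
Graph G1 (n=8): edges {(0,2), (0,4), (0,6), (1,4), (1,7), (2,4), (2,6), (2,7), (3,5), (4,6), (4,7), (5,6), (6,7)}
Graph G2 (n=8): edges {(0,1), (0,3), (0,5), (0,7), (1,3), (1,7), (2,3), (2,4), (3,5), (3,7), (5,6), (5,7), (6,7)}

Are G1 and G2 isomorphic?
Yes, isomorphic

The graphs are isomorphic.
One valid mapping φ: V(G1) → V(G2): 0→1, 1→6, 2→0, 3→4, 4→7, 5→2, 6→3, 7→5

Verify φ preserves adjacency — for each edge of G1, its image is an edge of G2:
  (0,2) → (φ(0),φ(2)) = (0,1) ∈ E(G2) ✓
  (0,4) → (φ(0),φ(4)) = (1,7) ∈ E(G2) ✓
  (0,6) → (φ(0),φ(6)) = (1,3) ∈ E(G2) ✓
  (1,4) → (φ(1),φ(4)) = (6,7) ∈ E(G2) ✓
  (1,7) → (φ(1),φ(7)) = (5,6) ∈ E(G2) ✓
  (2,4) → (φ(2),φ(4)) = (0,7) ∈ E(G2) ✓
  (2,6) → (φ(2),φ(6)) = (0,3) ∈ E(G2) ✓
  (2,7) → (φ(2),φ(7)) = (0,5) ∈ E(G2) ✓
  (3,5) → (φ(3),φ(5)) = (2,4) ∈ E(G2) ✓
  (4,6) → (φ(4),φ(6)) = (3,7) ∈ E(G2) ✓
  (4,7) → (φ(4),φ(7)) = (5,7) ∈ E(G2) ✓
  (5,6) → (φ(5),φ(6)) = (2,3) ∈ E(G2) ✓
  (6,7) → (φ(6),φ(7)) = (3,5) ∈ E(G2) ✓
All 13 edges of G1 map to edges of G2, and |E(G1)| = |E(G2)| = 13, so φ is a bijection on edges as well as vertices. Hence G1 ≅ G2.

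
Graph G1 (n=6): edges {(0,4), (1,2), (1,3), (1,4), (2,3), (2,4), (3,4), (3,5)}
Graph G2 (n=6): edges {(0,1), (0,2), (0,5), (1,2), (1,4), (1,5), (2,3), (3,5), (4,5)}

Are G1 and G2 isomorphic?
No, not isomorphic

The graphs are NOT isomorphic.

Degrees in G1: deg(0)=1, deg(1)=3, deg(2)=3, deg(3)=4, deg(4)=4, deg(5)=1.
Sorted degree sequence of G1: [4, 4, 3, 3, 1, 1].
Degrees in G2: deg(0)=3, deg(1)=4, deg(2)=3, deg(3)=2, deg(4)=2, deg(5)=4.
Sorted degree sequence of G2: [4, 4, 3, 3, 2, 2].
The (sorted) degree sequence is an isomorphism invariant, so since G1 and G2 have different degree sequences they cannot be isomorphic.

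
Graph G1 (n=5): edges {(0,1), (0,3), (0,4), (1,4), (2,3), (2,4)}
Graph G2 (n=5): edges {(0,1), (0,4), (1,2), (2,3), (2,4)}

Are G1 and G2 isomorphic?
No, not isomorphic

The graphs are NOT isomorphic.

Counting triangles (3-cliques): G1 has 1, G2 has 0.
Triangle count is an isomorphism invariant, so differing triangle counts rule out isomorphism.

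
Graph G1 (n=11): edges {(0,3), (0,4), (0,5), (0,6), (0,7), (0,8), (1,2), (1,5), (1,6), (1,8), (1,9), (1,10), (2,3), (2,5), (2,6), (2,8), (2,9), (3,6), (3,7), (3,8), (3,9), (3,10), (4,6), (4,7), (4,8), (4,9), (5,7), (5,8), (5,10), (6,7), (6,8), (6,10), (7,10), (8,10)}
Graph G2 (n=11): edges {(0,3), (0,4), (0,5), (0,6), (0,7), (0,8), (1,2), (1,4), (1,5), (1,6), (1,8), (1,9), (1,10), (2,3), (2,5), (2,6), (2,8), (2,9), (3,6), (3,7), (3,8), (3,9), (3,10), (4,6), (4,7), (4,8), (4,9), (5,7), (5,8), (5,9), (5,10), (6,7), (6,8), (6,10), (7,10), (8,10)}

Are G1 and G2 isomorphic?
No, not isomorphic

The graphs are NOT isomorphic.

Counting edges: G1 has 34 edge(s); G2 has 36 edge(s).
Edge count is an isomorphism invariant (a bijection on vertices induces a bijection on edges), so differing edge counts rule out isomorphism.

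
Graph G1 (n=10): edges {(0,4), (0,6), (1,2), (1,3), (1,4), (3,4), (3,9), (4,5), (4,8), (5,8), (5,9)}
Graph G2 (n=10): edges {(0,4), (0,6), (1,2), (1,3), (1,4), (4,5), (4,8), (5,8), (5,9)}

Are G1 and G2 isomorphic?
No, not isomorphic

The graphs are NOT isomorphic.

Counting edges: G1 has 11 edge(s); G2 has 9 edge(s).
Edge count is an isomorphism invariant (a bijection on vertices induces a bijection on edges), so differing edge counts rule out isomorphism.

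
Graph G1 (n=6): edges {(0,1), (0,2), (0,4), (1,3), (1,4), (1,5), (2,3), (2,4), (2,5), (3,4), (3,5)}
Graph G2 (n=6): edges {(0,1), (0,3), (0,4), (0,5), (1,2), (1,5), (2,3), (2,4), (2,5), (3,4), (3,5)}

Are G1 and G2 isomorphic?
Yes, isomorphic

The graphs are isomorphic.
One valid mapping φ: V(G1) → V(G2): 0→4, 1→0, 2→2, 3→5, 4→3, 5→1

Verify φ preserves adjacency — for each edge of G1, its image is an edge of G2:
  (0,1) → (φ(0),φ(1)) = (0,4) ∈ E(G2) ✓
  (0,2) → (φ(0),φ(2)) = (2,4) ∈ E(G2) ✓
  (0,4) → (φ(0),φ(4)) = (3,4) ∈ E(G2) ✓
  (1,3) → (φ(1),φ(3)) = (0,5) ∈ E(G2) ✓
  (1,4) → (φ(1),φ(4)) = (0,3) ∈ E(G2) ✓
  (1,5) → (φ(1),φ(5)) = (0,1) ∈ E(G2) ✓
  (2,3) → (φ(2),φ(3)) = (2,5) ∈ E(G2) ✓
  (2,4) → (φ(2),φ(4)) = (2,3) ∈ E(G2) ✓
  (2,5) → (φ(2),φ(5)) = (1,2) ∈ E(G2) ✓
  (3,4) → (φ(3),φ(4)) = (3,5) ∈ E(G2) ✓
  (3,5) → (φ(3),φ(5)) = (1,5) ∈ E(G2) ✓
All 11 edges of G1 map to edges of G2, and |E(G1)| = |E(G2)| = 11, so φ is a bijection on edges as well as vertices. Hence G1 ≅ G2.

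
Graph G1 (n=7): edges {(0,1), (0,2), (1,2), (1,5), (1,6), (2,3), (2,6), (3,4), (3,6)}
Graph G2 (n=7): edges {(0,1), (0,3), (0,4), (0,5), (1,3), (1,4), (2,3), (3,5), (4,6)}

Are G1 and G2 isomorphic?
Yes, isomorphic

The graphs are isomorphic.
One valid mapping φ: V(G1) → V(G2): 0→5, 1→3, 2→0, 3→4, 4→6, 5→2, 6→1

Verify φ preserves adjacency — for each edge of G1, its image is an edge of G2:
  (0,1) → (φ(0),φ(1)) = (3,5) ∈ E(G2) ✓
  (0,2) → (φ(0),φ(2)) = (0,5) ∈ E(G2) ✓
  (1,2) → (φ(1),φ(2)) = (0,3) ∈ E(G2) ✓
  (1,5) → (φ(1),φ(5)) = (2,3) ∈ E(G2) ✓
  (1,6) → (φ(1),φ(6)) = (1,3) ∈ E(G2) ✓
  (2,3) → (φ(2),φ(3)) = (0,4) ∈ E(G2) ✓
  (2,6) → (φ(2),φ(6)) = (0,1) ∈ E(G2) ✓
  (3,4) → (φ(3),φ(4)) = (4,6) ∈ E(G2) ✓
  (3,6) → (φ(3),φ(6)) = (1,4) ∈ E(G2) ✓
All 9 edges of G1 map to edges of G2, and |E(G1)| = |E(G2)| = 9, so φ is a bijection on edges as well as vertices. Hence G1 ≅ G2.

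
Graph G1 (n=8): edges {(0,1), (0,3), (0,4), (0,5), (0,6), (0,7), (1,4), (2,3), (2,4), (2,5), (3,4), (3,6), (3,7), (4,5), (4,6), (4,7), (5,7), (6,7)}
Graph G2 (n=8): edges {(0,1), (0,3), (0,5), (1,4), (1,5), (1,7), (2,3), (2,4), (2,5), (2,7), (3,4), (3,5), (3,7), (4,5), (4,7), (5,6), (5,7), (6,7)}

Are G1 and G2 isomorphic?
Yes, isomorphic

The graphs are isomorphic.
One valid mapping φ: V(G1) → V(G2): 0→7, 1→6, 2→0, 3→3, 4→5, 5→1, 6→2, 7→4

Verify φ preserves adjacency — for each edge of G1, its image is an edge of G2:
  (0,1) → (φ(0),φ(1)) = (6,7) ∈ E(G2) ✓
  (0,3) → (φ(0),φ(3)) = (3,7) ∈ E(G2) ✓
  (0,4) → (φ(0),φ(4)) = (5,7) ∈ E(G2) ✓
  (0,5) → (φ(0),φ(5)) = (1,7) ∈ E(G2) ✓
  (0,6) → (φ(0),φ(6)) = (2,7) ∈ E(G2) ✓
  (0,7) → (φ(0),φ(7)) = (4,7) ∈ E(G2) ✓
  (1,4) → (φ(1),φ(4)) = (5,6) ∈ E(G2) ✓
  (2,3) → (φ(2),φ(3)) = (0,3) ∈ E(G2) ✓
  (2,4) → (φ(2),φ(4)) = (0,5) ∈ E(G2) ✓
  (2,5) → (φ(2),φ(5)) = (0,1) ∈ E(G2) ✓
  (3,4) → (φ(3),φ(4)) = (3,5) ∈ E(G2) ✓
  (3,6) → (φ(3),φ(6)) = (2,3) ∈ E(G2) ✓
  (3,7) → (φ(3),φ(7)) = (3,4) ∈ E(G2) ✓
  (4,5) → (φ(4),φ(5)) = (1,5) ∈ E(G2) ✓
  (4,6) → (φ(4),φ(6)) = (2,5) ∈ E(G2) ✓
  (4,7) → (φ(4),φ(7)) = (4,5) ∈ E(G2) ✓
  (5,7) → (φ(5),φ(7)) = (1,4) ∈ E(G2) ✓
  (6,7) → (φ(6),φ(7)) = (2,4) ∈ E(G2) ✓
All 18 edges of G1 map to edges of G2, and |E(G1)| = |E(G2)| = 18, so φ is a bijection on edges as well as vertices. Hence G1 ≅ G2.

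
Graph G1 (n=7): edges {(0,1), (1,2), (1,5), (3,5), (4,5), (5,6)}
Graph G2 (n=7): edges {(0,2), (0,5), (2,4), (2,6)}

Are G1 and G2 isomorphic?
No, not isomorphic

The graphs are NOT isomorphic.

Connected components of G1: 1 component(s) with vertex sets [[0, 1, 2, 3, 4, 5, 6]], sizes [7].
Connected components of G2: 3 component(s) with vertex sets [[1], [3], [0, 2, 4, 5, 6]], sizes [1, 1, 5].
The number of connected components (and the multiset of component sizes) is an isomorphism invariant — an isomorphism maps each component of G1 bijectively onto a component of G2. Since G1 has 1 component(s) and G2 has 3, they cannot be isomorphic.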